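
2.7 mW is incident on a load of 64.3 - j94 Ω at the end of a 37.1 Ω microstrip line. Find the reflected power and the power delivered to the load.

P_reflected ≈ 1.35 mW; P_delivered ≈ 1.35 mW

|Γ| = |(27.2 − j94)/(101.4 − j94)| = 0.708
|Γ|² = 0.501
P_refl = |Γ|²·P_inc = 1.35 mW, P_del = (1 − |Γ|²)·P_inc = 1.35 mW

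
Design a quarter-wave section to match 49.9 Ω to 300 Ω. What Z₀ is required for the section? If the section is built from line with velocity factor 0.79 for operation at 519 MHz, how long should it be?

Z_qwt ≈ 122 Ω; length ≈ 11.4 cm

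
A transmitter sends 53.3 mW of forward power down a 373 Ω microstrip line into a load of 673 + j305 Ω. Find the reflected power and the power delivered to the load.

|Γ| = |(300 + j305)/(1046 + j305)| = 0.393
|Γ|² = 0.154
P_refl = |Γ|²·P_inc = 8.22 mW, P_del = (1 − |Γ|²)·P_inc = 45.1 mW

P_reflected ≈ 8.22 mW; P_delivered ≈ 45.1 mW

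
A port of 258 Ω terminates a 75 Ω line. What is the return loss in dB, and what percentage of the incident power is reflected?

Γ = (258 − 75)/(258 + 75) = 0.55
RL = −20·log₁₀(0.55) = 5.2 dB
P_refl/P_inc = |Γ|² = 0.302

RL ≈ 5.2 dB; 30.2% of incident power reflected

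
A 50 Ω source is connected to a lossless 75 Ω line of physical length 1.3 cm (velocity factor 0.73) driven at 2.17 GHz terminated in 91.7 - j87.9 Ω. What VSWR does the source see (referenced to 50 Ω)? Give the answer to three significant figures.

λ = v/f = 0.73·c / 2.17 GHz = 0.101 m
βl = 2π·l/λ = 2π × 0.129 = 46.4°
tan(βl) = 1.05
Z_in = Z_0·(Z_L + jZ_0·tanβl)/(Z_0 + jZ_L·tanβl) = 29.1 − j20.9 Ω
Γ_s = (Z_in − Z_s)/(Z_in + Z_s) = (-20.9 − j20.9)/(79.1 − j20.9), |Γ_s| = 0.361
VSWR = (1 + |Γ_s|)/(1 − |Γ_s|)

VSWR ≈ 2.13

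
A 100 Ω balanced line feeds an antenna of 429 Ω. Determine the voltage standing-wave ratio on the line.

VSWR ≈ 4.29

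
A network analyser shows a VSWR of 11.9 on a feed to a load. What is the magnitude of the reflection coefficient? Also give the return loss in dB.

|Γ| = (S − 1)/(S + 1) = (11.9 − 1)/(11.9 + 1) = 10.9/12.9
RL = −20·log₁₀|Γ| = −20·log₁₀(0.845)

|Γ| ≈ 0.845; return loss ≈ 1.46 dB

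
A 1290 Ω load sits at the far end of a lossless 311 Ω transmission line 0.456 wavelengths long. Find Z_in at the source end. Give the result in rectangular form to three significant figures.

Z_in ≈ 584 + j600 Ω

βl = 2π × 0.456 = 164°
tan(βl) = tan(164°) = -0.284
Z_in = Z_0·(Z_L + jZ_0·tanβl)/(Z_0 + jZ_L·tanβl)
     = 311·(1290 − j88.2)/(311 − j366)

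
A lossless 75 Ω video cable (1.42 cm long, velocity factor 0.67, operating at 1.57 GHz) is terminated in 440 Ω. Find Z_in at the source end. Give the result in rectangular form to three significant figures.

λ = v/f = 0.67·c / 1.57 GHz = 0.128 m
βl = 2π·l/λ = 2π × 0.111 = 39.9°
tan(βl) = tan(39.9°) = 0.837
Z_in = Z_0·(Z_L + jZ_0·tanβl)/(Z_0 + jZ_L·tanβl)
     = 75·(440 + j62.8)/(75 + j368)

Z_in ≈ 29.8 − j83.5 Ω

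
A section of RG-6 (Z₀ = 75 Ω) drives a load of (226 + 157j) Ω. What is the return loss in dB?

RL ≈ 3.85 dB

Γ = (151 + j157)/(301 + j157), |Γ| = 0.642
RL = −20·log₁₀|Γ| = −20·log₁₀(0.642)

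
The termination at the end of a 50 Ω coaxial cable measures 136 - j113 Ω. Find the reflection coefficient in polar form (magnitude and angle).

Γ ≈ 0.652 ∠ -21.4°

Γ = (Z_L − Z_0)/(Z_L + Z_0) = (86 − j113)/(186 − j113)
|Γ| = 142/218 = 0.652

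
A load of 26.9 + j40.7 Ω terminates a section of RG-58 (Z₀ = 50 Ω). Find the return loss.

Γ = (-23.1 + j40.7)/(76.9 + j40.7), |Γ| = 0.538
RL = −20·log₁₀|Γ| = −20·log₁₀(0.538)

RL ≈ 5.39 dB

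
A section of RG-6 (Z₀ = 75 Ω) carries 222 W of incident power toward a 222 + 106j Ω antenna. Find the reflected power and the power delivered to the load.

|Γ| = |(147 + j106)/(297 + j106)| = 0.575
|Γ|² = 0.33
P_refl = |Γ|²·P_inc = 73.3 W, P_del = (1 − |Γ|²)·P_inc = 149 W

P_reflected ≈ 73.3 W; P_delivered ≈ 149 W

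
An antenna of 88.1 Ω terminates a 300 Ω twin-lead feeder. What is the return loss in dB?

RL ≈ 5.26 dB

Γ = (88.1 − 300)/(88.1 + 300) = -0.546
RL = −20·log₁₀|Γ| = −20·log₁₀(0.546)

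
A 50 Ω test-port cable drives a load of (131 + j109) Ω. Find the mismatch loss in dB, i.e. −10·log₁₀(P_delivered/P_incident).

mismatch loss ≈ 2.31 dB

Γ = (81 + j109)/(181 + j109), |Γ| = 0.643
|Γ|² = 0.413, so P_del/P_inc = 1 − |Γ|² = 0.587
ML = −10·log₁₀(1 − |Γ|²)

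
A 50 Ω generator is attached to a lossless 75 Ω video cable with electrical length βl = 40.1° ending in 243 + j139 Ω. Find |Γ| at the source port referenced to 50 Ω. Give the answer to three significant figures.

tan(βl) = 0.842
Z_in = Z_0·(Z_L + jZ_0·tanβl)/(Z_0 + jZ_L·tanβl) = 53.5 − j100 Ω
Γ_s = (Z_in − Z_s)/(Z_in + Z_s) = (3.53 − j100)/(104 − j100), |Γ_s| = 0.695

|Γ| ≈ 0.695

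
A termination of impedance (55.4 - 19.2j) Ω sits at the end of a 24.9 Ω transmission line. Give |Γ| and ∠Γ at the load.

Γ = (Z_L − Z_0)/(Z_L + Z_0) = (30.5 − j19.2)/(80.3 − j19.2)
|Γ| = 36/82.6 = 0.437

Γ ≈ 0.437 ∠ -18.7°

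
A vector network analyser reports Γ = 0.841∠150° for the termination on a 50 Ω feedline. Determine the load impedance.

Z_L = Z_0·(1 + Γ)/(1 − Γ) = 50·(0.272 + j0.42)/(1.73 − j0.42)

Z_L ≈ 4.63 + j13.3 Ω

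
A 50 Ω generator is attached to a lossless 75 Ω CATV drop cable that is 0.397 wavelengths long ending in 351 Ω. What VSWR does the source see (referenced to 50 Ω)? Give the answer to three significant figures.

βl = 2π × 0.397 = 143°
tan(βl) = -0.756
Z_in = Z_0·(Z_L + jZ_0·tanβl)/(Z_0 + jZ_L·tanβl) = 40.8 + j87.7 Ω
Γ_s = (Z_in − Z_s)/(Z_in + Z_s) = (-9.18 + j87.7)/(90.8 + j87.7), |Γ_s| = 0.698
VSWR = (1 + |Γ_s|)/(1 − |Γ_s|)

VSWR ≈ 5.63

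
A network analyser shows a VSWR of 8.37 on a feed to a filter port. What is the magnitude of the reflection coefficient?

|Γ| ≈ 0.787

|Γ| = (S − 1)/(S + 1) = (8.37 − 1)/(8.37 + 1) = 7.37/9.37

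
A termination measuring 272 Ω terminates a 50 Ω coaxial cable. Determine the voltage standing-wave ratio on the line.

Γ = (272 − 50)/(272 + 50) = 0.689
VSWR = (1 + 0.689)/(1 − 0.689)

VSWR ≈ 5.44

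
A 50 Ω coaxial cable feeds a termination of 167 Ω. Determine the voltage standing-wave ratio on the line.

For a purely resistive load, VSWR = R_L/Z_0 or Z_0/R_L (whichever > 1) = 167/50

VSWR ≈ 3.34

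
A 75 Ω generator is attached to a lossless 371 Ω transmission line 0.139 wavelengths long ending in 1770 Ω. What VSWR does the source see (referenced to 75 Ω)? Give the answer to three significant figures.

VSWR ≈ 10.8

βl = 2π × 0.139 = 50°
tan(βl) = 1.19
Z_in = Z_0·(Z_L + jZ_0·tanβl)/(Z_0 + jZ_L·tanβl) = 128 − j288 Ω
Γ_s = (Z_in − Z_s)/(Z_in + Z_s) = (53.4 − j288)/(203 − j288), |Γ_s| = 0.831
VSWR = (1 + |Γ_s|)/(1 − |Γ_s|)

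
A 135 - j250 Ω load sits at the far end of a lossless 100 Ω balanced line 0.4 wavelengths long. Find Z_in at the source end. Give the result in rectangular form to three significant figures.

Z_in ≈ 127 + j243 Ω

βl = 2π × 0.4 = 144°
tan(βl) = tan(144°) = -0.727
Z_in = Z_0·(Z_L + jZ_0·tanβl)/(Z_0 + jZ_L·tanβl)
     = 100·(135 − j323)/(-81.6 − j98.1)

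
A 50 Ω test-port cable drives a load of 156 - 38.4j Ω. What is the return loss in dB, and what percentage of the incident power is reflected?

Γ = (106 − j38.4)/(206 − j38.4), |Γ| = 0.538
RL = −20·log₁₀(0.538) = 5.38 dB
P_refl/P_inc = |Γ|² = 0.289

RL ≈ 5.38 dB; 28.9% of incident power reflected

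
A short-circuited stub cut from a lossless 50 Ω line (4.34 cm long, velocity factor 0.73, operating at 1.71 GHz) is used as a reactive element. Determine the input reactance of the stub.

λ = v/f = 0.73·c / 1.71 GHz = 0.128 m
βl = 2π·l/λ = 2π × 0.339 = 122°
tan(βl) = -1.6
For a short-circuited stub, Z_in = jZ_0·tan(βl)

X_in ≈ -80 Ω (capacitive)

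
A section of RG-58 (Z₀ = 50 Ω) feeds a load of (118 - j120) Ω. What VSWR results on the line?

VSWR ≈ 5.03

Γ = (Z_L − Z_0)/(Z_L + Z_0) = (68 − j120)/(168 − j120)
|Γ| = 138/206 = 0.668
VSWR = (1 + |Γ|)/(1 − |Γ|) = 1.67/0.332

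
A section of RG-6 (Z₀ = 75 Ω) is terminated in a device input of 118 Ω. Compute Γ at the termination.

Γ = (Z_L − Z_0)/(Z_L + Z_0) = (118 − 75)/(118 + 75) = 43/193

Γ = 0.223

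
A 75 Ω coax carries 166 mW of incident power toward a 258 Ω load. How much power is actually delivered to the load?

P_delivered ≈ 116 mW

Γ = (258 − 75)/(258 + 75) = 0.55
|Γ|² = 0.302
P_refl = |Γ|²·P_inc = 50.1 mW, P_del = (1 − |Γ|²)·P_inc = 116 mW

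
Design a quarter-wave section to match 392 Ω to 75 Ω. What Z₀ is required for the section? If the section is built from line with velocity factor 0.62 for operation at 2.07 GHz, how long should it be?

Z_qwt ≈ 171 Ω; length ≈ 2.25 cm

Z_qwt = √(Z_0·R_L) = √(75 × 392) = √29400
λ = 0.62·c/f = 0.0899 m, so l = λ/4 = 0.0225 m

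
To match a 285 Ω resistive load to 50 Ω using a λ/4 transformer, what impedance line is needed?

Z_qwt ≈ 119 Ω

Z_qwt = √(Z_0·R_L) = √(50 × 285) = √14250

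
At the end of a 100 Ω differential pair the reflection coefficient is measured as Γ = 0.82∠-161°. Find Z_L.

Z_L ≈ 10.2 − j16.6 Ω

Z_L = Z_0·(1 + Γ)/(1 − Γ) = 100·(0.225 − j0.267)/(1.78 + j0.267)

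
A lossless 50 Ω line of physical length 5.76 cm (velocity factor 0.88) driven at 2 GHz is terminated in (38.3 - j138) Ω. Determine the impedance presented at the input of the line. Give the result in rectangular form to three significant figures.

λ = v/f = 0.88·c / 2 GHz = 0.132 m
βl = 2π·l/λ = 2π × 0.436 = 157°
tan(βl) = tan(157°) = -0.423
Z_in = Z_0·(Z_L + jZ_0·tanβl)/(Z_0 + jZ_L·tanβl)
     = 50·(38.3 − j159)/(-8.32 − j16.2)

Z_in ≈ 341 + j293 Ω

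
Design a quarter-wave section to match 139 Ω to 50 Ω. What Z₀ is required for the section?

Z_qwt = √(Z_0·R_L) = √(50 × 139) = √6950

Z_qwt ≈ 83.4 Ω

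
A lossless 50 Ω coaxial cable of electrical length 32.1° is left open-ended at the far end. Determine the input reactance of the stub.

tan(βl) = 0.627
For an open-ended stub, Z_in = −jZ_0·cot(βl) = −jZ_0/tan(βl)

X_in ≈ -79.7 Ω (capacitive)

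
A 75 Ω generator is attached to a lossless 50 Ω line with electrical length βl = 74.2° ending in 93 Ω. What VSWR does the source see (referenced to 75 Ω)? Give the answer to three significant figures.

VSWR ≈ 2.7

tan(βl) = 3.53
Z_in = Z_0·(Z_L + jZ_0·tanβl)/(Z_0 + jZ_L·tanβl) = 28.4 − j9.83 Ω
Γ_s = (Z_in − Z_s)/(Z_in + Z_s) = (-46.6 − j9.83)/(103 − j9.83), |Γ_s| = 0.459
VSWR = (1 + |Γ_s|)/(1 − |Γ_s|)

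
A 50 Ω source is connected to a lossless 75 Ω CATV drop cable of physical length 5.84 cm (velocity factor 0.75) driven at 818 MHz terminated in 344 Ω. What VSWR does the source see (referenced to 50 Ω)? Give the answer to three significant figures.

VSWR ≈ 3.28

λ = v/f = 0.75·c / 818 MHz = 0.275 m
βl = 2π·l/λ = 2π × 0.212 = 76.4°
tan(βl) = 4.14
Z_in = Z_0·(Z_L + jZ_0·tanβl)/(Z_0 + jZ_L·tanβl) = 17.3 − j17.2 Ω
Γ_s = (Z_in − Z_s)/(Z_in + Z_s) = (-32.7 − j17.2)/(67.3 − j17.2), |Γ_s| = 0.533
VSWR = (1 + |Γ_s|)/(1 − |Γ_s|)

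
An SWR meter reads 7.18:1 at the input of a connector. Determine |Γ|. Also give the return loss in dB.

|Γ| ≈ 0.756; return loss ≈ 2.44 dB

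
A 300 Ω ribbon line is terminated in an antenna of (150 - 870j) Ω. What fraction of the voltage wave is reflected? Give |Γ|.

|Γ| ≈ 0.901

Γ = (Z_L − Z_0)/(Z_L + Z_0) = (-150 − j870)/(450 − j870)
|Γ| = 883/979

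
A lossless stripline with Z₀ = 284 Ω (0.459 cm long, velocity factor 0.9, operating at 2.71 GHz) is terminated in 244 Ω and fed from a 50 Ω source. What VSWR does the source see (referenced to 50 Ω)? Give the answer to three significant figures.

λ = v/f = 0.9·c / 2.71 GHz = 0.0996 m
βl = 2π·l/λ = 2π × 0.0461 = 16.6°
tan(βl) = 0.298
Z_in = Z_0·(Z_L + jZ_0·tanβl)/(Z_0 + jZ_L·tanβl) = 249 + j20.8 Ω
Γ_s = (Z_in − Z_s)/(Z_in + Z_s) = (199 + j20.8)/(299 + j20.8), |Γ_s| = 0.668
VSWR = (1 + |Γ_s|)/(1 − |Γ_s|)

VSWR ≈ 5.02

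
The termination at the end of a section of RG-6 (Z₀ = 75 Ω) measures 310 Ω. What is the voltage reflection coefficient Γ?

Γ = (Z_L − Z_0)/(Z_L + Z_0) = (310 − 75)/(310 + 75) = 235/385

Γ = 0.61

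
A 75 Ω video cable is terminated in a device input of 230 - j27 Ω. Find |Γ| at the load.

|Γ| ≈ 0.514

Γ = (Z_L − Z_0)/(Z_L + Z_0) = (155 − j27)/(305 − j27)
|Γ| = 157/306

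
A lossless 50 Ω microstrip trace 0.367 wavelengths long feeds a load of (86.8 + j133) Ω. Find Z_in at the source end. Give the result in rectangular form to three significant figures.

Z_in ≈ 10 + j24.6 Ω

βl = 2π × 0.367 = 132°
tan(βl) = tan(132°) = -1.11
Z_in = Z_0·(Z_L + jZ_0·tanβl)/(Z_0 + jZ_L·tanβl)
     = 50·(86.8 + j77.7)/(197 − j96)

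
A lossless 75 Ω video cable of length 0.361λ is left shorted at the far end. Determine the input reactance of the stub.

βl = 2π × 0.361 = 130°
tan(βl) = -1.19
For a shorted stub, Z_in = jZ_0·tan(βl)

X_in ≈ -89.5 Ω (capacitive)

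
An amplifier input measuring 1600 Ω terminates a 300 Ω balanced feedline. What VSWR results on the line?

VSWR ≈ 5.33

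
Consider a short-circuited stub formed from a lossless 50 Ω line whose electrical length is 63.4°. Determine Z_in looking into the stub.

tan(βl) = 2
For a short-circuited stub, Z_in = jZ_0·tan(βl)

Z_in ≈ +j99.8 Ω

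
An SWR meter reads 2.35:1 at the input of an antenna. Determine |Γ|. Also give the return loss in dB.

|Γ| ≈ 0.403; return loss ≈ 7.89 dB

|Γ| = (S − 1)/(S + 1) = (2.35 − 1)/(2.35 + 1) = 1.35/3.35
RL = −20·log₁₀|Γ| = −20·log₁₀(0.403)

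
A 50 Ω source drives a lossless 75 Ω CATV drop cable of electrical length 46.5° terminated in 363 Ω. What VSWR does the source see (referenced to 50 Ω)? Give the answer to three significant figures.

VSWR ≈ 5.17

tan(βl) = 1.05
Z_in = Z_0·(Z_L + jZ_0·tanβl)/(Z_0 + jZ_L·tanβl) = 28.4 − j65.6 Ω
Γ_s = (Z_in − Z_s)/(Z_in + Z_s) = (-21.6 − j65.6)/(78.4 − j65.6), |Γ_s| = 0.676
VSWR = (1 + |Γ_s|)/(1 − |Γ_s|)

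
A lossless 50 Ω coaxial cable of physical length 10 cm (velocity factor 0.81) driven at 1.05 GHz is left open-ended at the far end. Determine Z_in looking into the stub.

Z_in ≈ +j110 Ω

λ = v/f = 0.81·c / 1.05 GHz = 0.231 m
βl = 2π·l/λ = 2π × 0.432 = 156°
tan(βl) = -0.455
For an open-ended stub, Z_in = −jZ_0·cot(βl) = −jZ_0/tan(βl)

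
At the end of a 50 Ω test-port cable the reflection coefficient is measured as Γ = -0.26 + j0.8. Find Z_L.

Z_L = Z_0·(1 + Γ)/(1 − Γ) = 50·(0.74 + j0.8)/(1.26 − j0.8)

Z_L ≈ 6.56 + j35.9 Ω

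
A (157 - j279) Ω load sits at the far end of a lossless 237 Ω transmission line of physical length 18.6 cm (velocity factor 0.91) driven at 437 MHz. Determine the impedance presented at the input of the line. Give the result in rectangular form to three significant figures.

λ = v/f = 0.91·c / 437 MHz = 0.625 m
βl = 2π·l/λ = 2π × 0.298 = 107°
tan(βl) = tan(107°) = -3.23
Z_in = Z_0·(Z_L + jZ_0·tanβl)/(Z_0 + jZ_L·tanβl)
     = 237·(157 − j1050)/(-665 − j508)

Z_in ≈ 144 + j262 Ω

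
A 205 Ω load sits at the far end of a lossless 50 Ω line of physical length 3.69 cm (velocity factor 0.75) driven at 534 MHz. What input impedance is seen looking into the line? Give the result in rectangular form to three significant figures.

λ = v/f = 0.75·c / 534 MHz = 0.421 m
βl = 2π·l/λ = 2π × 0.0876 = 31.5°
tan(βl) = tan(31.5°) = 0.613
Z_in = Z_0·(Z_L + jZ_0·tanβl)/(Z_0 + jZ_L·tanβl)
     = 50·(205 + j30.7)/(50 + j126)

Z_in ≈ 38.5 − j66.2 Ω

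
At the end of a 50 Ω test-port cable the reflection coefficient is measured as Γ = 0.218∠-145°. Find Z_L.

Z_L ≈ 33.9 − j8.9 Ω

Z_L = Z_0·(1 + Γ)/(1 − Γ) = 50·(0.821 − j0.125)/(1.18 + j0.125)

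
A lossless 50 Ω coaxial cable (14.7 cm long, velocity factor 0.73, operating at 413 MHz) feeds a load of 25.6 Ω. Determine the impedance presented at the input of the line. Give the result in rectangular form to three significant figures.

Z_in ≈ 90.3 − j21.8 Ω

λ = v/f = 0.73·c / 413 MHz = 0.53 m
βl = 2π·l/λ = 2π × 0.277 = 99.8°
tan(βl) = tan(99.8°) = -5.79
Z_in = Z_0·(Z_L + jZ_0·tanβl)/(Z_0 + jZ_L·tanβl)
     = 50·(25.6 − j290)/(50 − j148)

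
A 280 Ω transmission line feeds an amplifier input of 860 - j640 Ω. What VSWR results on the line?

VSWR ≈ 4.89

Γ = (Z_L − Z_0)/(Z_L + Z_0) = (580 − j640)/(1140 − j640)
|Γ| = 864/1310 = 0.661
VSWR = (1 + |Γ|)/(1 − |Γ|) = 1.66/0.339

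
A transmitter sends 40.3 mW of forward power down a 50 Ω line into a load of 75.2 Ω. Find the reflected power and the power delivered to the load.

P_reflected ≈ 1.63 mW; P_delivered ≈ 38.7 mW

Γ = (75.2 − 50)/(75.2 + 50) = 0.201
|Γ|² = 0.0405
P_refl = |Γ|²·P_inc = 1.63 mW, P_del = (1 − |Γ|²)·P_inc = 38.7 mW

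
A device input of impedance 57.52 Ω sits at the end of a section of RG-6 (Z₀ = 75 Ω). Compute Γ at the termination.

Γ = -0.132

Γ = (Z_L − Z_0)/(Z_L + Z_0) = (57.52 − 75)/(57.52 + 75) = -17.48/132.5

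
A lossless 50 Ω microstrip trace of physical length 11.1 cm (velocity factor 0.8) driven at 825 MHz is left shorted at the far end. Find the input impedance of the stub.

λ = v/f = 0.8·c / 825 MHz = 0.291 m
βl = 2π·l/λ = 2π × 0.382 = 137°
tan(βl) = -0.921
For a shorted stub, Z_in = jZ_0·tan(βl)

Z_in ≈ −j46 Ω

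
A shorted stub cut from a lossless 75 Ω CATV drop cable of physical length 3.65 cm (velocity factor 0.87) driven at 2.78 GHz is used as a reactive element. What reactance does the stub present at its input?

X_in ≈ -63 Ω (capacitive)

λ = v/f = 0.87·c / 2.78 GHz = 0.0939 m
βl = 2π·l/λ = 2π × 0.389 = 140°
tan(βl) = -0.84
For a shorted stub, Z_in = jZ_0·tan(βl)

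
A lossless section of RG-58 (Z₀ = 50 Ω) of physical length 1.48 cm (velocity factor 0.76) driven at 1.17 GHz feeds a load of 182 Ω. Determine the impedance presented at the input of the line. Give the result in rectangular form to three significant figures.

λ = v/f = 0.76·c / 1.17 GHz = 0.195 m
βl = 2π·l/λ = 2π × 0.0759 = 27.3°
tan(βl) = tan(27.3°) = 0.517
Z_in = Z_0·(Z_L + jZ_0·tanβl)/(Z_0 + jZ_L·tanβl)
     = 50·(182 + j25.9)/(50 + j94.1)

Z_in ≈ 50.8 − j69.7 Ω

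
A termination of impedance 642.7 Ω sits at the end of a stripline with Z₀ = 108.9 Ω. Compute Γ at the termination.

Γ = (Z_L − Z_0)/(Z_L + Z_0) = (642.7 − 108.9)/(642.7 + 108.9) = 533.8/751.6

Γ = 0.71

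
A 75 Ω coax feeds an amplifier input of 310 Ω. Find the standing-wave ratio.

VSWR ≈ 4.13

Γ = (310 − 75)/(310 + 75) = 0.61
VSWR = (1 + 0.61)/(1 − 0.61)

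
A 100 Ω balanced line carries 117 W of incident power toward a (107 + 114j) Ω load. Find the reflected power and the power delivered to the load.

|Γ| = |(7 + j114)/(207 + j114)| = 0.483
|Γ|² = 0.234
P_refl = |Γ|²·P_inc = 27.3 W, P_del = (1 − |Γ|²)·P_inc = 89.7 W

P_reflected ≈ 27.3 W; P_delivered ≈ 89.7 W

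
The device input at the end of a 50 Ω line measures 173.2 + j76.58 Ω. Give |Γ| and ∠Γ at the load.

Γ ≈ 0.615 ∠ 12.9°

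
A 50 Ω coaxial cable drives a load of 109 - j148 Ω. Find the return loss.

RL ≈ 2.69 dB

Γ = (59 − j148)/(159 − j148), |Γ| = 0.733
RL = −20·log₁₀|Γ| = −20·log₁₀(0.733)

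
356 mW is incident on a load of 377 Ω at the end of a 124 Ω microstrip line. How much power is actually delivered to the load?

P_delivered ≈ 265 mW

Γ = (377 − 124)/(377 + 124) = 0.505
|Γ|² = 0.255
P_refl = |Γ|²·P_inc = 90.8 mW, P_del = (1 − |Γ|²)·P_inc = 265 mW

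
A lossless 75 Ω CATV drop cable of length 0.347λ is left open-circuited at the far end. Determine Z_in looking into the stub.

βl = 2π × 0.347 = 125°
tan(βl) = -1.43
For an open-circuited stub, Z_in = −jZ_0·cot(βl) = −jZ_0/tan(βl)

Z_in ≈ +j52.4 Ω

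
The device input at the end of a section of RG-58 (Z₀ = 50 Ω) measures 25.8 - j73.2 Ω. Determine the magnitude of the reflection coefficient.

|Γ| ≈ 0.732

Γ = (Z_L − Z_0)/(Z_L + Z_0) = (-24.2 − j73.2)/(75.8 − j73.2)
|Γ| = 77.1/105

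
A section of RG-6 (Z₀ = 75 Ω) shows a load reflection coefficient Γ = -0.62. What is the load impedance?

Z_L ≈ 17.6 Ω

Z_L = Z_0·(1 + Γ)/(1 − Γ) = 75·(0.38)/(1.62)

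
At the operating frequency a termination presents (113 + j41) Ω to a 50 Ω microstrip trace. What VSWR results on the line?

Γ = (Z_L − Z_0)/(Z_L + Z_0) = (63 + j41)/(163 + j41)
|Γ| = 75.2/168 = 0.447
VSWR = (1 + |Γ|)/(1 − |Γ|) = 1.45/0.553

VSWR ≈ 2.62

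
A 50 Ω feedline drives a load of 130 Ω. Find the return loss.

RL ≈ 7.04 dB

Γ = (130 − 50)/(130 + 50) = 0.444
RL = −20·log₁₀|Γ| = −20·log₁₀(0.444)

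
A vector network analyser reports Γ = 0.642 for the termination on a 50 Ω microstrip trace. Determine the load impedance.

Z_L = Z_0·(1 + Γ)/(1 − Γ) = 50·(1.64)/(0.358)

Z_L ≈ 229 Ω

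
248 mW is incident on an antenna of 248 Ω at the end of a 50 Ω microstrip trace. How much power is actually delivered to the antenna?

Γ = (248 − 50)/(248 + 50) = 0.664
|Γ|² = 0.441
P_refl = |Γ|²·P_inc = 109 mW, P_del = (1 − |Γ|²)·P_inc = 139 mW

P_delivered ≈ 139 mW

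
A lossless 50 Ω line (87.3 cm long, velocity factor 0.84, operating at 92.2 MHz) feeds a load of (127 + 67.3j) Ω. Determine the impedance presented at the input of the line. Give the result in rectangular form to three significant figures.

λ = v/f = 0.84·c / 92.2 MHz = 2.73 m
βl = 2π·l/λ = 2π × 0.319 = 115°
tan(βl) = tan(115°) = -2.15
Z_in = Z_0·(Z_L + jZ_0·tanβl)/(Z_0 + jZ_L·tanβl)
     = 50·(127 − j40)/(194 − j273)

Z_in ≈ 15.9 + j12 Ω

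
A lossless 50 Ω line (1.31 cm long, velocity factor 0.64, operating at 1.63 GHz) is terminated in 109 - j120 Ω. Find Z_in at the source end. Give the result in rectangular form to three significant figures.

λ = v/f = 0.64·c / 1.63 GHz = 0.118 m
βl = 2π·l/λ = 2π × 0.111 = 40°
tan(βl) = tan(40°) = 0.84
Z_in = Z_0·(Z_L + jZ_0·tanβl)/(Z_0 + jZ_L·tanβl)
     = 50·(109 − j78)/(151 + j91.6)

Z_in ≈ 14.9 − j34.9 Ω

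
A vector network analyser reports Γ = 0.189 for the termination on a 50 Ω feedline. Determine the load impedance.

Z_L ≈ 73.3 Ω

Z_L = Z_0·(1 + Γ)/(1 − Γ) = 50·(1.19)/(0.811)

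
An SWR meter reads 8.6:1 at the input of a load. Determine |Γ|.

|Γ| = (S − 1)/(S + 1) = (8.6 − 1)/(8.6 + 1) = 7.6/9.6

|Γ| ≈ 0.792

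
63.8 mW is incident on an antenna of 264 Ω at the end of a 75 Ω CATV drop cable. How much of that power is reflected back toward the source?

Γ = (264 − 75)/(264 + 75) = 0.558
|Γ|² = 0.311
P_refl = |Γ|²·P_inc = 19.8 mW, P_del = (1 − |Γ|²)·P_inc = 44 mW

P_reflected ≈ 19.8 mW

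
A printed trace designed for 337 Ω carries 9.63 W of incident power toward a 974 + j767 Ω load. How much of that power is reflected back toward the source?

P_reflected ≈ 4.15 W

|Γ| = |(637 + j767)/(1311 + j767)| = 0.656
|Γ|² = 0.431
P_refl = |Γ|²·P_inc = 4.15 W, P_del = (1 − |Γ|²)·P_inc = 5.48 W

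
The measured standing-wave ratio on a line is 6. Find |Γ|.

|Γ| = (S − 1)/(S + 1) = (6 − 1)/(6 + 1) = 5/7

|Γ| ≈ 0.714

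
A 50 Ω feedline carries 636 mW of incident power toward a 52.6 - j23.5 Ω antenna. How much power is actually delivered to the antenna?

P_delivered ≈ 604 mW

|Γ| = |(2.6 − j23.5)/(102.6 − j23.5)| = 0.225
|Γ|² = 0.0505
P_refl = |Γ|²·P_inc = 32.1 mW, P_del = (1 − |Γ|²)·P_inc = 604 mW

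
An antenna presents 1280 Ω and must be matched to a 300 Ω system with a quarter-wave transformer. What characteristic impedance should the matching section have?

Z_qwt = √(Z_0·R_L) = √(300 × 1280) = √384000

Z_qwt ≈ 620 Ω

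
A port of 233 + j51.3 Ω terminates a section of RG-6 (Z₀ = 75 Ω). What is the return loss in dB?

Γ = (158 + j51.3)/(308 + j51.3), |Γ| = 0.532
RL = −20·log₁₀|Γ| = −20·log₁₀(0.532)

RL ≈ 5.48 dB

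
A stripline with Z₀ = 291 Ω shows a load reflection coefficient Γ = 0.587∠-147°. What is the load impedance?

Z_L ≈ 81.9 − j79.9 Ω

Z_L = Z_0·(1 + Γ)/(1 − Γ) = 291·(0.508 − j0.32)/(1.49 + j0.32)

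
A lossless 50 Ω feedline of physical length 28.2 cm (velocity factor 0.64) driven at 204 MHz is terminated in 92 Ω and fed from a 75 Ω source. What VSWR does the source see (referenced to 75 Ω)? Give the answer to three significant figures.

λ = v/f = 0.64·c / 204 MHz = 0.941 m
βl = 2π·l/λ = 2π × 0.3 = 108°
tan(βl) = -3.1
Z_in = Z_0·(Z_L + jZ_0·tanβl)/(Z_0 + jZ_L·tanβl) = 29.1 + j11 Ω
Γ_s = (Z_in − Z_s)/(Z_in + Z_s) = (-45.9 + j11)/(104 + j11), |Γ_s| = 0.451
VSWR = (1 + |Γ_s|)/(1 − |Γ_s|)

VSWR ≈ 2.64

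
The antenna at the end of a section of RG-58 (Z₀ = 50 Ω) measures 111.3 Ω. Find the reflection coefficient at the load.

Γ = (Z_L − Z_0)/(Z_L + Z_0) = (111.3 − 50)/(111.3 + 50) = 61.3/161.3

Γ = 0.38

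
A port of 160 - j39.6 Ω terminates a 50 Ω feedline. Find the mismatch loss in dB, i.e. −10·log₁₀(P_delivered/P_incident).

Γ = (110 − j39.6)/(210 − j39.6), |Γ| = 0.547
|Γ|² = 0.299, so P_del/P_inc = 1 − |Γ|² = 0.701
ML = −10·log₁₀(1 − |Γ|²)

mismatch loss ≈ 1.54 dB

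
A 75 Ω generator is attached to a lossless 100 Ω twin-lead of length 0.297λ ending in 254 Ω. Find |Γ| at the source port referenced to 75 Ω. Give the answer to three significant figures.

βl = 2π × 0.297 = 107°
tan(βl) = -3.29
Z_in = Z_0·(Z_L + jZ_0·tanβl)/(Z_0 + jZ_L·tanβl) = 42.4 + j25.3 Ω
Γ_s = (Z_in − Z_s)/(Z_in + Z_s) = (-32.6 + j25.3)/(117 + j25.3), |Γ_s| = 0.344

|Γ| ≈ 0.344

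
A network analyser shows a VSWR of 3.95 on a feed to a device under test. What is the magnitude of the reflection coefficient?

|Γ| ≈ 0.596

|Γ| = (S − 1)/(S + 1) = (3.95 − 1)/(3.95 + 1) = 2.95/4.95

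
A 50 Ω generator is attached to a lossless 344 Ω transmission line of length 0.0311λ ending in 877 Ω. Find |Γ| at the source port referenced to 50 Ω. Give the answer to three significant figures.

βl = 2π × 0.0311 = 11.2°
tan(βl) = 0.198
Z_in = Z_0·(Z_L + jZ_0·tanβl)/(Z_0 + jZ_L·tanβl) = 726 − j298 Ω
Γ_s = (Z_in − Z_s)/(Z_in + Z_s) = (676 − j298)/(776 − j298), |Γ_s| = 0.889

|Γ| ≈ 0.889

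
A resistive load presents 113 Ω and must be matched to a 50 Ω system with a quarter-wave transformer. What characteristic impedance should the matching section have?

Z_qwt ≈ 75.2 Ω

Z_qwt = √(Z_0·R_L) = √(50 × 113) = √5650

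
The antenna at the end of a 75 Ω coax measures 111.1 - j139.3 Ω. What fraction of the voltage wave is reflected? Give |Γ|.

|Γ| ≈ 0.619

Γ = (Z_L − Z_0)/(Z_L + Z_0) = (36.1 − j139.3)/(186.1 − j139.3)
|Γ| = 144/232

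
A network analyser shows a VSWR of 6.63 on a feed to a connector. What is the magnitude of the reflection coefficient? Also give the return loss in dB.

|Γ| ≈ 0.738; return loss ≈ 2.64 dB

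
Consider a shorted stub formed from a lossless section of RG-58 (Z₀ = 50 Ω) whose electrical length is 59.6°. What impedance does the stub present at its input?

tan(βl) = 1.7
For a shorted stub, Z_in = jZ_0·tan(βl)

Z_in ≈ +j85.2 Ω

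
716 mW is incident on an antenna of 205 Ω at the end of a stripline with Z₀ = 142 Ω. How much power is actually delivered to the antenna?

P_delivered ≈ 692 mW

Γ = (205 − 142)/(205 + 142) = 0.182
|Γ|² = 0.033
P_refl = |Γ|²·P_inc = 23.6 mW, P_del = (1 − |Γ|²)·P_inc = 692 mW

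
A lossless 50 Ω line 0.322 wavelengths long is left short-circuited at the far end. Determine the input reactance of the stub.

X_in ≈ -103 Ω (capacitive)

βl = 2π × 0.322 = 116°
tan(βl) = -2.06
For a short-circuited stub, Z_in = jZ_0·tan(βl)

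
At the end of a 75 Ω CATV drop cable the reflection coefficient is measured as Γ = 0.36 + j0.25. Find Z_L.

Z_L ≈ 128 + j79.4 Ω

Z_L = Z_0·(1 + Γ)/(1 − Γ) = 75·(1.36 + j0.25)/(0.64 − j0.25)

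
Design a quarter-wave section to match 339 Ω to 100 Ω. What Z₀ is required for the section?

Z_qwt ≈ 184 Ω

Z_qwt = √(Z_0·R_L) = √(100 × 339) = √33900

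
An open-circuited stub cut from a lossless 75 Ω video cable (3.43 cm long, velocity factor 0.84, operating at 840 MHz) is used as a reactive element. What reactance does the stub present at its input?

X_in ≈ -85.8 Ω (capacitive)

λ = v/f = 0.84·c / 840 MHz = 0.3 m
βl = 2π·l/λ = 2π × 0.114 = 41.2°
tan(βl) = 0.874
For an open-circuited stub, Z_in = −jZ_0·cot(βl) = −jZ_0/tan(βl)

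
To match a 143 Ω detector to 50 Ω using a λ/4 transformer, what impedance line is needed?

Z_qwt ≈ 84.6 Ω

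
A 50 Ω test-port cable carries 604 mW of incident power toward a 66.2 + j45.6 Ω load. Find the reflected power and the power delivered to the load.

P_reflected ≈ 90.8 mW; P_delivered ≈ 513 mW

|Γ| = |(16.2 + j45.6)/(116.2 + j45.6)| = 0.388
|Γ|² = 0.15
P_refl = |Γ|²·P_inc = 90.8 mW, P_del = (1 − |Γ|²)·P_inc = 513 mW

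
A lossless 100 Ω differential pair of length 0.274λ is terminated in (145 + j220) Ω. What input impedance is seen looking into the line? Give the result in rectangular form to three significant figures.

Z_in ≈ 19.4 − j16.3 Ω

βl = 2π × 0.274 = 98.6°
tan(βl) = tan(98.6°) = -6.58
Z_in = Z_0·(Z_L + jZ_0·tanβl)/(Z_0 + jZ_L·tanβl)
     = 100·(145 − j438)/(1550 − j954)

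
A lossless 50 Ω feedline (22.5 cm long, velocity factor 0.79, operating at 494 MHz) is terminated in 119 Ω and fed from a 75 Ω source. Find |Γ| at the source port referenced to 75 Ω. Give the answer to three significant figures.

|Γ| ≈ 0.255

λ = v/f = 0.79·c / 494 MHz = 0.48 m
βl = 2π·l/λ = 2π × 0.469 = 169°
tan(βl) = -0.197
Z_in = Z_0·(Z_L + jZ_0·tanβl)/(Z_0 + jZ_L·tanβl) = 101 + j37.7 Ω
Γ_s = (Z_in − Z_s)/(Z_in + Z_s) = (26.3 + j37.7)/(176 + j37.7), |Γ_s| = 0.255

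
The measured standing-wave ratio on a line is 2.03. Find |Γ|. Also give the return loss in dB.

|Γ| = (S − 1)/(S + 1) = (2.03 − 1)/(2.03 + 1) = 1.03/3.03
RL = −20·log₁₀|Γ| = −20·log₁₀(0.34)

|Γ| ≈ 0.34; return loss ≈ 9.37 dB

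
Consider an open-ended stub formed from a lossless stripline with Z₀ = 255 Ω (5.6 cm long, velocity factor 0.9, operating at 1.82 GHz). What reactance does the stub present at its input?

λ = v/f = 0.9·c / 1.82 GHz = 0.148 m
βl = 2π·l/λ = 2π × 0.377 = 136°
tan(βl) = -0.969
For an open-ended stub, Z_in = −jZ_0·cot(βl) = −jZ_0/tan(βl)

X_in ≈ 263 Ω (inductive)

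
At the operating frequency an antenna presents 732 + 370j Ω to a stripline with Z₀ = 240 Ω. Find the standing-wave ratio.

VSWR ≈ 3.9

Γ = (Z_L − Z_0)/(Z_L + Z_0) = (492 + j370)/(972 + j370)
|Γ| = 616/1040 = 0.592
VSWR = (1 + |Γ|)/(1 − |Γ|) = 1.59/0.408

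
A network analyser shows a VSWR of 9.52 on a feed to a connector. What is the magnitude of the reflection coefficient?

|Γ| ≈ 0.81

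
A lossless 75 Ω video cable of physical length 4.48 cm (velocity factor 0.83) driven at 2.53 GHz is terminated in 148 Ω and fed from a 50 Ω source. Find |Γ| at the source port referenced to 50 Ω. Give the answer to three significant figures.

λ = v/f = 0.83·c / 2.53 GHz = 0.0984 m
βl = 2π·l/λ = 2π × 0.455 = 164°
tan(βl) = -0.289
Z_in = Z_0·(Z_L + jZ_0·tanβl)/(Z_0 + jZ_L·tanβl) = 121 + j47.3 Ω
Γ_s = (Z_in − Z_s)/(Z_in + Z_s) = (71 + j47.3)/(171 + j47.3), |Γ_s| = 0.481

|Γ| ≈ 0.481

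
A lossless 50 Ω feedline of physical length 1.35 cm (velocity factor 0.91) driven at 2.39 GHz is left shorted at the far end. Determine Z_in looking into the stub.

Z_in ≈ +j45.9 Ω

λ = v/f = 0.91·c / 2.39 GHz = 0.114 m
βl = 2π·l/λ = 2π × 0.118 = 42.5°
tan(βl) = 0.918
For a shorted stub, Z_in = jZ_0·tan(βl)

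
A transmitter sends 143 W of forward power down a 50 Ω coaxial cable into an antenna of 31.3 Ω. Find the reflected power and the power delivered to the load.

P_reflected ≈ 7.57 W; P_delivered ≈ 135 W

Γ = (31.3 − 50)/(31.3 + 50) = -0.23
|Γ|² = 0.0529
P_refl = |Γ|²·P_inc = 7.57 W, P_del = (1 − |Γ|²)·P_inc = 135 W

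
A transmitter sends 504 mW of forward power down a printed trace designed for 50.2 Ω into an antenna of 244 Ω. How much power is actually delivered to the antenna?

P_delivered ≈ 285 mW

Γ = (244 − 50.2)/(244 + 50.2) = 0.659
|Γ|² = 0.434
P_refl = |Γ|²·P_inc = 219 mW, P_del = (1 − |Γ|²)·P_inc = 285 mW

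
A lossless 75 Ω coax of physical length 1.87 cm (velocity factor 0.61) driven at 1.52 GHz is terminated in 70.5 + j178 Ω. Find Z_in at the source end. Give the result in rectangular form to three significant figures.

λ = v/f = 0.61·c / 1.52 GHz = 0.12 m
βl = 2π·l/λ = 2π × 0.155 = 55.9°
tan(βl) = tan(55.9°) = 1.48
Z_in = Z_0·(Z_L + jZ_0·tanβl)/(Z_0 + jZ_L·tanβl)
     = 75·(70.5 + j289)/(-188 + j104)

Z_in ≈ 27.3 − j100 Ω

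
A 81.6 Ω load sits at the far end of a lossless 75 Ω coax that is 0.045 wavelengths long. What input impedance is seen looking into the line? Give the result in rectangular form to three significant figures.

βl = 2π × 0.045 = 16.2°
tan(βl) = tan(16.2°) = 0.291
Z_in = Z_0·(Z_L + jZ_0·tanβl)/(Z_0 + jZ_L·tanβl)
     = 75·(81.6 + j21.8)/(75 + j23.7)

Z_in ≈ 80.4 − j3.64 Ω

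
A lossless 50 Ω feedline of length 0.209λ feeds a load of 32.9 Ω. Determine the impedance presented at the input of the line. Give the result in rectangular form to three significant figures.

βl = 2π × 0.209 = 75.2°
tan(βl) = tan(75.2°) = 3.8
Z_in = Z_0·(Z_L + jZ_0·tanβl)/(Z_0 + jZ_L·tanβl)
     = 50·(32.9 + j190)/(50 + j125)

Z_in ≈ 70 + j14.9 Ω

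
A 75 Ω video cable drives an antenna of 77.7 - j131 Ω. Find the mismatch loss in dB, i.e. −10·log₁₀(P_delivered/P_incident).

mismatch loss ≈ 2.4 dB

Γ = (2.7 − j131)/(152.7 − j131), |Γ| = 0.651
|Γ|² = 0.424, so P_del/P_inc = 1 − |Γ|² = 0.576
ML = −10·log₁₀(1 − |Γ|²)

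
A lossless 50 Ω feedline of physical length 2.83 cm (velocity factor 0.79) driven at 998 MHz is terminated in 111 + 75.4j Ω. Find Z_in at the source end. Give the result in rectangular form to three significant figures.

λ = v/f = 0.79·c / 998 MHz = 0.237 m
βl = 2π·l/λ = 2π × 0.119 = 42.9°
tan(βl) = tan(42.9°) = 0.929
Z_in = Z_0·(Z_L + jZ_0·tanβl)/(Z_0 + jZ_L·tanβl)
     = 50·(111 + j122)/(-20.1 + j103)

Z_in ≈ 46.8 − j62.9 Ω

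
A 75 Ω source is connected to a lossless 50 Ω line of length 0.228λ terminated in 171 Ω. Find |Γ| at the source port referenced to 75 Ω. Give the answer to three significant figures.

|Γ| ≈ 0.671

βl = 2π × 0.228 = 82.1°
tan(βl) = 7.19
Z_in = Z_0·(Z_L + jZ_0·tanβl)/(Z_0 + jZ_L·tanβl) = 14.9 − j6.35 Ω
Γ_s = (Z_in − Z_s)/(Z_in + Z_s) = (-60.1 − j6.35)/(89.9 − j6.35), |Γ_s| = 0.671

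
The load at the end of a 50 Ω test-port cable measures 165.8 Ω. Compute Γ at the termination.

Γ = (Z_L − Z_0)/(Z_L + Z_0) = (165.8 − 50)/(165.8 + 50) = 115.8/215.8

Γ = 0.537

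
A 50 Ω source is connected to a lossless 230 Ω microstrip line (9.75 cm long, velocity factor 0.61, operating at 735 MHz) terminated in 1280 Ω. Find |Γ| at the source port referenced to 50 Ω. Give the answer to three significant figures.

|Γ| ≈ 0.884

λ = v/f = 0.61·c / 735 MHz = 0.249 m
βl = 2π·l/λ = 2π × 0.392 = 141°
tan(βl) = -0.81
Z_in = Z_0·(Z_L + jZ_0·tanβl)/(Z_0 + jZ_L·tanβl) = 99.4 + j262 Ω
Γ_s = (Z_in − Z_s)/(Z_in + Z_s) = (49.4 + j262)/(149 + j262), |Γ_s| = 0.884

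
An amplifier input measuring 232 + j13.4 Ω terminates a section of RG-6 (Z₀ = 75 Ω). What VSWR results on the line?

Γ = (Z_L − Z_0)/(Z_L + Z_0) = (157 + j13.4)/(307 + j13.4)
|Γ| = 158/307 = 0.513
VSWR = (1 + |Γ|)/(1 − |Γ|) = 1.51/0.487

VSWR ≈ 3.1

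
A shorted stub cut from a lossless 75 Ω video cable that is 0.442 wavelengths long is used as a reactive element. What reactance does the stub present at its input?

βl = 2π × 0.442 = 159°
tan(βl) = -0.381
For a shorted stub, Z_in = jZ_0·tan(βl)

X_in ≈ -28.6 Ω (capacitive)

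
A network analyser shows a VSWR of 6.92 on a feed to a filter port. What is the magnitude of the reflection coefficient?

|Γ| ≈ 0.747

|Γ| = (S − 1)/(S + 1) = (6.92 − 1)/(6.92 + 1) = 5.92/7.92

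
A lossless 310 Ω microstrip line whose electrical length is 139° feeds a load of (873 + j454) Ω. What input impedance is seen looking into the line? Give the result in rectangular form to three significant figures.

Z_in ≈ 137 + j229 Ω

tan(βl) = tan(139°) = -0.869
Z_in = Z_0·(Z_L + jZ_0·tanβl)/(Z_0 + jZ_L·tanβl)
     = 310·(873 + j185)/(705 − j759)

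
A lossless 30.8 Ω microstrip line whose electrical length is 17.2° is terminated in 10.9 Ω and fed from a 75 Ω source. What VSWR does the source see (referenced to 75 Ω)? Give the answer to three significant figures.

tan(βl) = 0.31
Z_in = Z_0·(Z_L + jZ_0·tanβl)/(Z_0 + jZ_L·tanβl) = 11.8 + j8.24 Ω
Γ_s = (Z_in − Z_s)/(Z_in + Z_s) = (-63.2 + j8.24)/(86.8 + j8.24), |Γ_s| = 0.731
VSWR = (1 + |Γ_s|)/(1 − |Γ_s|)

VSWR ≈ 6.43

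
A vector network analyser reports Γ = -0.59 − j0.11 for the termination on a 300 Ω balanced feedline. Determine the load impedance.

Z_L = Z_0·(1 + Γ)/(1 − Γ) = 300·(0.41 − j0.11)/(1.59 + j0.11)

Z_L ≈ 75.6 − j26 Ω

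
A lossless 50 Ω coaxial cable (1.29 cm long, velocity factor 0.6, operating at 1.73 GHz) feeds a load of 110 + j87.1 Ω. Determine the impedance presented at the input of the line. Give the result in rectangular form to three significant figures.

λ = v/f = 0.6·c / 1.73 GHz = 0.104 m
βl = 2π·l/λ = 2π × 0.124 = 44.6°
tan(βl) = tan(44.6°) = 0.987
Z_in = Z_0·(Z_L + jZ_0·tanβl)/(Z_0 + jZ_L·tanβl)
     = 50·(110 + j136)/(-36 + j109)

Z_in ≈ 41.5 − j64.4 Ω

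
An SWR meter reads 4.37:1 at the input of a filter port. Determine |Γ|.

|Γ| = (S − 1)/(S + 1) = (4.37 − 1)/(4.37 + 1) = 3.37/5.37

|Γ| ≈ 0.628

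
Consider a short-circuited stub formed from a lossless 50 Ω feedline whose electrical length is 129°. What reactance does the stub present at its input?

X_in ≈ -61.7 Ω (capacitive)

tan(βl) = -1.23
For a short-circuited stub, Z_in = jZ_0·tan(βl)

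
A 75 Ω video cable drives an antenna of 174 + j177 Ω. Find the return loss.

RL ≈ 3.56 dB

Γ = (99 + j177)/(249 + j177), |Γ| = 0.664
RL = −20·log₁₀|Γ| = −20·log₁₀(0.664)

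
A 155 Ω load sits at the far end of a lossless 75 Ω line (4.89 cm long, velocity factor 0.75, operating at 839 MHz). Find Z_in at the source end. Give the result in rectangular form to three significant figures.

Z_in ≈ 41.7 − j24.8 Ω

λ = v/f = 0.75·c / 839 MHz = 0.268 m
βl = 2π·l/λ = 2π × 0.182 = 65.6°
tan(βl) = tan(65.6°) = 2.21
Z_in = Z_0·(Z_L + jZ_0·tanβl)/(Z_0 + jZ_L·tanβl)
     = 75·(155 + j166)/(75 + j342)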